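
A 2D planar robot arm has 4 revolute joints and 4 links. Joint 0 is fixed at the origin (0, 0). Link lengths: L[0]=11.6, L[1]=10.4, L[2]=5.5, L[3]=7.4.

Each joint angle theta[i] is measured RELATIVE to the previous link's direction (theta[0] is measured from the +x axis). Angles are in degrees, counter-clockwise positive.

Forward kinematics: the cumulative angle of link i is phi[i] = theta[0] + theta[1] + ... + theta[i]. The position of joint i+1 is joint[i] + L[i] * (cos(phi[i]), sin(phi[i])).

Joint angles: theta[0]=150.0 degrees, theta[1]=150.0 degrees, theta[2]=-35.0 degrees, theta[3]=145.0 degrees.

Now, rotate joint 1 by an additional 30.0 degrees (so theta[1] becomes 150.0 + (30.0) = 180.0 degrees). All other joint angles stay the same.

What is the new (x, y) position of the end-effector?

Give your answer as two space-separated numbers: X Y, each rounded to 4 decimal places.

Answer: 2.5702 2.9029

Derivation:
joint[0] = (0.0000, 0.0000)  (base)
link 0: phi[0] = 150 = 150 deg
  cos(150 deg) = -0.8660, sin(150 deg) = 0.5000
  joint[1] = (0.0000, 0.0000) + 11.6 * (-0.8660, 0.5000) = (0.0000 + -10.0459, 0.0000 + 5.8000) = (-10.0459, 5.8000)
link 1: phi[1] = 150 + 180 = 330 deg
  cos(330 deg) = 0.8660, sin(330 deg) = -0.5000
  joint[2] = (-10.0459, 5.8000) + 10.4 * (0.8660, -0.5000) = (-10.0459 + 9.0067, 5.8000 + -5.2000) = (-1.0392, 0.6000)
link 2: phi[2] = 150 + 180 + -35 = 295 deg
  cos(295 deg) = 0.4226, sin(295 deg) = -0.9063
  joint[3] = (-1.0392, 0.6000) + 5.5 * (0.4226, -0.9063) = (-1.0392 + 2.3244, 0.6000 + -4.9847) = (1.2852, -4.3847)
link 3: phi[3] = 150 + 180 + -35 + 145 = 440 deg
  cos(440 deg) = 0.1736, sin(440 deg) = 0.9848
  joint[4] = (1.2852, -4.3847) + 7.4 * (0.1736, 0.9848) = (1.2852 + 1.2850, -4.3847 + 7.2876) = (2.5702, 2.9029)
End effector: (2.5702, 2.9029)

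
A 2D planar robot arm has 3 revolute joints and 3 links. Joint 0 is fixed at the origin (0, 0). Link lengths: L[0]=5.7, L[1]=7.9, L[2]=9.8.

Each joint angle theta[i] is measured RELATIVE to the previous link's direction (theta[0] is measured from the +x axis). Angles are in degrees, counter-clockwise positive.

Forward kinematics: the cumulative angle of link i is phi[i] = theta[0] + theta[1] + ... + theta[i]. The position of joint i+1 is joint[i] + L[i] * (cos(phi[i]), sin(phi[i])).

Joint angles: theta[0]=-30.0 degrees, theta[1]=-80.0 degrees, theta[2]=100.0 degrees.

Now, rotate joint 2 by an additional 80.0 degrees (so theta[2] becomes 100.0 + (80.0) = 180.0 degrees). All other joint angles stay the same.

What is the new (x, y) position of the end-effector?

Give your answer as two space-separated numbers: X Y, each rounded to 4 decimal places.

Answer: 5.5862 -1.0646

Derivation:
joint[0] = (0.0000, 0.0000)  (base)
link 0: phi[0] = -30 = -30 deg
  cos(-30 deg) = 0.8660, sin(-30 deg) = -0.5000
  joint[1] = (0.0000, 0.0000) + 5.7 * (0.8660, -0.5000) = (0.0000 + 4.9363, 0.0000 + -2.8500) = (4.9363, -2.8500)
link 1: phi[1] = -30 + -80 = -110 deg
  cos(-110 deg) = -0.3420, sin(-110 deg) = -0.9397
  joint[2] = (4.9363, -2.8500) + 7.9 * (-0.3420, -0.9397) = (4.9363 + -2.7020, -2.8500 + -7.4236) = (2.2344, -10.2736)
link 2: phi[2] = -30 + -80 + 180 = 70 deg
  cos(70 deg) = 0.3420, sin(70 deg) = 0.9397
  joint[3] = (2.2344, -10.2736) + 9.8 * (0.3420, 0.9397) = (2.2344 + 3.3518, -10.2736 + 9.2090) = (5.5862, -1.0646)
End effector: (5.5862, -1.0646)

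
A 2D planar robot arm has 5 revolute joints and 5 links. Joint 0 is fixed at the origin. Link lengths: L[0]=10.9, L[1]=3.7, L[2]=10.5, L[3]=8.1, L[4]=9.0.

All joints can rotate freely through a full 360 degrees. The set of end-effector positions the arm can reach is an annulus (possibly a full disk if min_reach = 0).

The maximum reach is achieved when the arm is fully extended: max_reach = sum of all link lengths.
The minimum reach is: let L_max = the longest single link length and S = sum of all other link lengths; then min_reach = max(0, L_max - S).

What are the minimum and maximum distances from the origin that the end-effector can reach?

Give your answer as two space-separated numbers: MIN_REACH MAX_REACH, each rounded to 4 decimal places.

Link lengths: [10.9, 3.7, 10.5, 8.1, 9.0]
max_reach = 10.9 + 3.7 + 10.5 + 8.1 + 9 = 42.2
L_max = max([10.9, 3.7, 10.5, 8.1, 9.0]) = 10.9
S (sum of others) = 42.2 - 10.9 = 31.3
min_reach = max(0, 10.9 - 31.3) = max(0, -20.4) = 0

Answer: 0.0000 42.2000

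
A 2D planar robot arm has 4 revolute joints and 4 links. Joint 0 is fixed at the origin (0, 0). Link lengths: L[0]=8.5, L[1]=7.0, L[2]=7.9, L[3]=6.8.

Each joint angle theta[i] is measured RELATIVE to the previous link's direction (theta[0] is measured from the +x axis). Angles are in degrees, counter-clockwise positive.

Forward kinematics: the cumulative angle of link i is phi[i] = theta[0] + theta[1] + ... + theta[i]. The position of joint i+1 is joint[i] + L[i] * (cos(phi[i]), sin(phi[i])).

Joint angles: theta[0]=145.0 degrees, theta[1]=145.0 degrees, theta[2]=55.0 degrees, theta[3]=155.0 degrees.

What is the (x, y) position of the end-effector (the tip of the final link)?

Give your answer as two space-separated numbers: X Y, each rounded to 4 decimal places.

joint[0] = (0.0000, 0.0000)  (base)
link 0: phi[0] = 145 = 145 deg
  cos(145 deg) = -0.8192, sin(145 deg) = 0.5736
  joint[1] = (0.0000, 0.0000) + 8.5 * (-0.8192, 0.5736) = (0.0000 + -6.9628, 0.0000 + 4.8754) = (-6.9628, 4.8754)
link 1: phi[1] = 145 + 145 = 290 deg
  cos(290 deg) = 0.3420, sin(290 deg) = -0.9397
  joint[2] = (-6.9628, 4.8754) + 7 * (0.3420, -0.9397) = (-6.9628 + 2.3941, 4.8754 + -6.5778) = (-4.5687, -1.7024)
link 2: phi[2] = 145 + 145 + 55 = 345 deg
  cos(345 deg) = 0.9659, sin(345 deg) = -0.2588
  joint[3] = (-4.5687, -1.7024) + 7.9 * (0.9659, -0.2588) = (-4.5687 + 7.6308, -1.7024 + -2.0447) = (3.0622, -3.7471)
link 3: phi[3] = 145 + 145 + 55 + 155 = 500 deg
  cos(500 deg) = -0.7660, sin(500 deg) = 0.6428
  joint[4] = (3.0622, -3.7471) + 6.8 * (-0.7660, 0.6428) = (3.0622 + -5.2091, -3.7471 + 4.3710) = (-2.1469, 0.6238)
End effector: (-2.1469, 0.6238)

Answer: -2.1469 0.6238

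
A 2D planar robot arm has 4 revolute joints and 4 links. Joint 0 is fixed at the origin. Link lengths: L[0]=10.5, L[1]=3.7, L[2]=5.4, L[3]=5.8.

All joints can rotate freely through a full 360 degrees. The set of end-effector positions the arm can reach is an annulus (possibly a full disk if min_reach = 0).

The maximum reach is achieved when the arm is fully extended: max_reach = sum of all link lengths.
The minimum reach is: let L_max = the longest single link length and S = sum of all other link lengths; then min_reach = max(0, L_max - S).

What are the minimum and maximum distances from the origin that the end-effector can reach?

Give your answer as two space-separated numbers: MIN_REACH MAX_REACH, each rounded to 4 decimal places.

Answer: 0.0000 25.4000

Derivation:
Link lengths: [10.5, 3.7, 5.4, 5.8]
max_reach = 10.5 + 3.7 + 5.4 + 5.8 = 25.4
L_max = max([10.5, 3.7, 5.4, 5.8]) = 10.5
S (sum of others) = 25.4 - 10.5 = 14.9
min_reach = max(0, 10.5 - 14.9) = max(0, -4.4) = 0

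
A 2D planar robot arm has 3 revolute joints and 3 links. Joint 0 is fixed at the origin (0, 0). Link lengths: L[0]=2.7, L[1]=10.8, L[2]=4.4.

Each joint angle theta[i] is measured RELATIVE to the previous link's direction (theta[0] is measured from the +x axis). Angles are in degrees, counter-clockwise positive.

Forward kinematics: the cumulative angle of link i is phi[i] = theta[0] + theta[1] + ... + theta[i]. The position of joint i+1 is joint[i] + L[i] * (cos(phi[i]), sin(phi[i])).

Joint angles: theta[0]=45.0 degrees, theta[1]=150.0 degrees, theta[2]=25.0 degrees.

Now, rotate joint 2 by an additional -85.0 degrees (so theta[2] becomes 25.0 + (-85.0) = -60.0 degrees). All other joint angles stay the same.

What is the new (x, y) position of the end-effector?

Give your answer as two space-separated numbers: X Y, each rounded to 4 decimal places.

Answer: -11.6341 2.2252

Derivation:
joint[0] = (0.0000, 0.0000)  (base)
link 0: phi[0] = 45 = 45 deg
  cos(45 deg) = 0.7071, sin(45 deg) = 0.7071
  joint[1] = (0.0000, 0.0000) + 2.7 * (0.7071, 0.7071) = (0.0000 + 1.9092, 0.0000 + 1.9092) = (1.9092, 1.9092)
link 1: phi[1] = 45 + 150 = 195 deg
  cos(195 deg) = -0.9659, sin(195 deg) = -0.2588
  joint[2] = (1.9092, 1.9092) + 10.8 * (-0.9659, -0.2588) = (1.9092 + -10.4320, 1.9092 + -2.7952) = (-8.5228, -0.8861)
link 2: phi[2] = 45 + 150 + -60 = 135 deg
  cos(135 deg) = -0.7071, sin(135 deg) = 0.7071
  joint[3] = (-8.5228, -0.8861) + 4.4 * (-0.7071, 0.7071) = (-8.5228 + -3.1113, -0.8861 + 3.1113) = (-11.6341, 2.2252)
End effector: (-11.6341, 2.2252)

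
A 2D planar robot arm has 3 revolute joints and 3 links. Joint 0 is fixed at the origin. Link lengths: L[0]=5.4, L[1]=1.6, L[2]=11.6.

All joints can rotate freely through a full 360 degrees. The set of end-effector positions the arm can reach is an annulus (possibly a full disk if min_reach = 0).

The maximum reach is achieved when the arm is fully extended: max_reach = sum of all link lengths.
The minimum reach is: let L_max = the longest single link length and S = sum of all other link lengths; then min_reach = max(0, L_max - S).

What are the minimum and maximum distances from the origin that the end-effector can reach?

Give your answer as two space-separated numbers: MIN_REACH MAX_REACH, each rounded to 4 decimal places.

Link lengths: [5.4, 1.6, 11.6]
max_reach = 5.4 + 1.6 + 11.6 = 18.6
L_max = max([5.4, 1.6, 11.6]) = 11.6
S (sum of others) = 18.6 - 11.6 = 7
min_reach = max(0, 11.6 - 7) = max(0, 4.6) = 4.6

Answer: 4.6000 18.6000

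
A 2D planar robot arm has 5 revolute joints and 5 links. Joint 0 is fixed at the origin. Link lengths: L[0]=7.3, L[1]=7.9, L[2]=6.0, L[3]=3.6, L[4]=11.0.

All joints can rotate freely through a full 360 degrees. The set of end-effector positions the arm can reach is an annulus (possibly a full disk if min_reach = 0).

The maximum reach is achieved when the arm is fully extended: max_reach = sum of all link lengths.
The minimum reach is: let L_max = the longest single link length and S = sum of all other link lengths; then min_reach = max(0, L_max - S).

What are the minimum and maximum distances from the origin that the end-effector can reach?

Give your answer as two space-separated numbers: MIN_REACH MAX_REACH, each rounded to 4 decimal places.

Answer: 0.0000 35.8000

Derivation:
Link lengths: [7.3, 7.9, 6.0, 3.6, 11.0]
max_reach = 7.3 + 7.9 + 6 + 3.6 + 11 = 35.8
L_max = max([7.3, 7.9, 6.0, 3.6, 11.0]) = 11
S (sum of others) = 35.8 - 11 = 24.8
min_reach = max(0, 11 - 24.8) = max(0, -13.8) = 0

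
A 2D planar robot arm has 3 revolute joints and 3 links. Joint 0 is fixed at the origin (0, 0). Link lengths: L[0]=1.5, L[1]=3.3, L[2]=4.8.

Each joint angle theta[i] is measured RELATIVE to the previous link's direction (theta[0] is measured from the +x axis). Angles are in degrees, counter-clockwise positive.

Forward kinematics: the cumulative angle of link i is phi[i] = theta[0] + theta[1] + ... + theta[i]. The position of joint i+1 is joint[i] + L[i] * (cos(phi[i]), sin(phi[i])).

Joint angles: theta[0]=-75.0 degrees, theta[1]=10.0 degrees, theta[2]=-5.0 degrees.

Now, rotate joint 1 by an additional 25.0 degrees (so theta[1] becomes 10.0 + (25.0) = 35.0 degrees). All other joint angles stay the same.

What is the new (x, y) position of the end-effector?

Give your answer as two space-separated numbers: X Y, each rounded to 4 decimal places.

joint[0] = (0.0000, 0.0000)  (base)
link 0: phi[0] = -75 = -75 deg
  cos(-75 deg) = 0.2588, sin(-75 deg) = -0.9659
  joint[1] = (0.0000, 0.0000) + 1.5 * (0.2588, -0.9659) = (0.0000 + 0.3882, 0.0000 + -1.4489) = (0.3882, -1.4489)
link 1: phi[1] = -75 + 35 = -40 deg
  cos(-40 deg) = 0.7660, sin(-40 deg) = -0.6428
  joint[2] = (0.3882, -1.4489) + 3.3 * (0.7660, -0.6428) = (0.3882 + 2.5279, -1.4489 + -2.1212) = (2.9162, -3.5701)
link 2: phi[2] = -75 + 35 + -5 = -45 deg
  cos(-45 deg) = 0.7071, sin(-45 deg) = -0.7071
  joint[3] = (2.9162, -3.5701) + 4.8 * (0.7071, -0.7071) = (2.9162 + 3.3941, -3.5701 + -3.3941) = (6.3103, -6.9642)
End effector: (6.3103, -6.9642)

Answer: 6.3103 -6.9642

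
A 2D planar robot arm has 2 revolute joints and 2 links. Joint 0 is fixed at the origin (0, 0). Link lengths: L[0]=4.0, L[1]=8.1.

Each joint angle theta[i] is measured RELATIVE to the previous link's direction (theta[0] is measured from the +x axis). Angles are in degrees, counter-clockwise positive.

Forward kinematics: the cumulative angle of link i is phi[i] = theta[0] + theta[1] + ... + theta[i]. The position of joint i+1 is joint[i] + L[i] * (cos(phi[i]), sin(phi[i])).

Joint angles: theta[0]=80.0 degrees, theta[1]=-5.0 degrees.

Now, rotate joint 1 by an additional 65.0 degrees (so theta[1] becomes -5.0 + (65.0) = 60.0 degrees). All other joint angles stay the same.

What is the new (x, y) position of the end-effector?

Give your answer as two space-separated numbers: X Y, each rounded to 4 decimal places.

joint[0] = (0.0000, 0.0000)  (base)
link 0: phi[0] = 80 = 80 deg
  cos(80 deg) = 0.1736, sin(80 deg) = 0.9848
  joint[1] = (0.0000, 0.0000) + 4 * (0.1736, 0.9848) = (0.0000 + 0.6946, 0.0000 + 3.9392) = (0.6946, 3.9392)
link 1: phi[1] = 80 + 60 = 140 deg
  cos(140 deg) = -0.7660, sin(140 deg) = 0.6428
  joint[2] = (0.6946, 3.9392) + 8.1 * (-0.7660, 0.6428) = (0.6946 + -6.2050, 3.9392 + 5.2066) = (-5.5104, 9.1458)
End effector: (-5.5104, 9.1458)

Answer: -5.5104 9.1458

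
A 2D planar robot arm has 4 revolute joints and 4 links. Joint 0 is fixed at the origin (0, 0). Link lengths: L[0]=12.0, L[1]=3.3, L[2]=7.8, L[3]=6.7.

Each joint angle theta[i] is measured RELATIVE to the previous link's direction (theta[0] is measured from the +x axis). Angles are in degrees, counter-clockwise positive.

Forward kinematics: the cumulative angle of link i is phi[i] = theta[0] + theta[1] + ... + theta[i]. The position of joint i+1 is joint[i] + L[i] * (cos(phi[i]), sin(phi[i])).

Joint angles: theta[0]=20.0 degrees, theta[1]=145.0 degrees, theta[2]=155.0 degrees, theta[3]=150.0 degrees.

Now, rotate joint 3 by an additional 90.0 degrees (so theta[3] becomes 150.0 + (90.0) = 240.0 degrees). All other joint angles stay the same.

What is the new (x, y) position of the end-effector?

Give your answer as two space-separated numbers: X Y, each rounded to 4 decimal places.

Answer: 7.7680 -2.3469

Derivation:
joint[0] = (0.0000, 0.0000)  (base)
link 0: phi[0] = 20 = 20 deg
  cos(20 deg) = 0.9397, sin(20 deg) = 0.3420
  joint[1] = (0.0000, 0.0000) + 12 * (0.9397, 0.3420) = (0.0000 + 11.2763, 0.0000 + 4.1042) = (11.2763, 4.1042)
link 1: phi[1] = 20 + 145 = 165 deg
  cos(165 deg) = -0.9659, sin(165 deg) = 0.2588
  joint[2] = (11.2763, 4.1042) + 3.3 * (-0.9659, 0.2588) = (11.2763 + -3.1876, 4.1042 + 0.8541) = (8.0888, 4.9583)
link 2: phi[2] = 20 + 145 + 155 = 320 deg
  cos(320 deg) = 0.7660, sin(320 deg) = -0.6428
  joint[3] = (8.0888, 4.9583) + 7.8 * (0.7660, -0.6428) = (8.0888 + 5.9751, 4.9583 + -5.0137) = (14.0639, -0.0554)
link 3: phi[3] = 20 + 145 + 155 + 240 = 560 deg
  cos(560 deg) = -0.9397, sin(560 deg) = -0.3420
  joint[4] = (14.0639, -0.0554) + 6.7 * (-0.9397, -0.3420) = (14.0639 + -6.2959, -0.0554 + -2.2915) = (7.7680, -2.3469)
End effector: (7.7680, -2.3469)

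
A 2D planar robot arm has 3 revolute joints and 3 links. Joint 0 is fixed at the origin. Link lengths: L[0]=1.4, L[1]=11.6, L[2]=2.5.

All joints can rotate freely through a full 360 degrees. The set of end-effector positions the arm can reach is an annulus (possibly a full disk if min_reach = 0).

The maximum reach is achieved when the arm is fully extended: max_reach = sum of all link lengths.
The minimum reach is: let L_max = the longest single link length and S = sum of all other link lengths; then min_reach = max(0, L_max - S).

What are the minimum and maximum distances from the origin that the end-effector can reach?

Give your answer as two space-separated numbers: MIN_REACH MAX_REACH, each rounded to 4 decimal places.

Answer: 7.7000 15.5000

Derivation:
Link lengths: [1.4, 11.6, 2.5]
max_reach = 1.4 + 11.6 + 2.5 = 15.5
L_max = max([1.4, 11.6, 2.5]) = 11.6
S (sum of others) = 15.5 - 11.6 = 3.9
min_reach = max(0, 11.6 - 3.9) = max(0, 7.7) = 7.7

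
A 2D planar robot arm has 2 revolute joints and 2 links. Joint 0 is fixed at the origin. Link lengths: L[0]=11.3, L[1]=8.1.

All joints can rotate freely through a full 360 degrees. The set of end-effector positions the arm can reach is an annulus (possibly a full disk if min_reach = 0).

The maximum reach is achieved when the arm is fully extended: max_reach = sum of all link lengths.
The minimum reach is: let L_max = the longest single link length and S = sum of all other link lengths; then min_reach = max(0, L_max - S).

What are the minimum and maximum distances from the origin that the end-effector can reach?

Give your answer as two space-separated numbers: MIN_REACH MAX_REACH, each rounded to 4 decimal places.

Link lengths: [11.3, 8.1]
max_reach = 11.3 + 8.1 = 19.4
L_max = max([11.3, 8.1]) = 11.3
S (sum of others) = 19.4 - 11.3 = 8.1
min_reach = max(0, 11.3 - 8.1) = max(0, 3.2) = 3.2

Answer: 3.2000 19.4000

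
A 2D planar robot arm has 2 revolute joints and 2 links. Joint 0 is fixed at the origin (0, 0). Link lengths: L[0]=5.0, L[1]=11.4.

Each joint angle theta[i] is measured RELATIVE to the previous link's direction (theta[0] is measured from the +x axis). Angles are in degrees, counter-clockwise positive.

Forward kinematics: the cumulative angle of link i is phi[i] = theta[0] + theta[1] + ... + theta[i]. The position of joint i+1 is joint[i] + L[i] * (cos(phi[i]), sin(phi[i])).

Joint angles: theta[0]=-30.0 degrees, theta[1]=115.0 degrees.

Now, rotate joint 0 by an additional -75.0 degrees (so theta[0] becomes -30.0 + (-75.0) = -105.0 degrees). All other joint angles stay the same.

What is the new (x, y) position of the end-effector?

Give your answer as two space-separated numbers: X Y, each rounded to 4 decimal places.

Answer: 9.9327 -2.8500

Derivation:
joint[0] = (0.0000, 0.0000)  (base)
link 0: phi[0] = -105 = -105 deg
  cos(-105 deg) = -0.2588, sin(-105 deg) = -0.9659
  joint[1] = (0.0000, 0.0000) + 5 * (-0.2588, -0.9659) = (0.0000 + -1.2941, 0.0000 + -4.8296) = (-1.2941, -4.8296)
link 1: phi[1] = -105 + 115 = 10 deg
  cos(10 deg) = 0.9848, sin(10 deg) = 0.1736
  joint[2] = (-1.2941, -4.8296) + 11.4 * (0.9848, 0.1736) = (-1.2941 + 11.2268, -4.8296 + 1.9796) = (9.9327, -2.8500)
End effector: (9.9327, -2.8500)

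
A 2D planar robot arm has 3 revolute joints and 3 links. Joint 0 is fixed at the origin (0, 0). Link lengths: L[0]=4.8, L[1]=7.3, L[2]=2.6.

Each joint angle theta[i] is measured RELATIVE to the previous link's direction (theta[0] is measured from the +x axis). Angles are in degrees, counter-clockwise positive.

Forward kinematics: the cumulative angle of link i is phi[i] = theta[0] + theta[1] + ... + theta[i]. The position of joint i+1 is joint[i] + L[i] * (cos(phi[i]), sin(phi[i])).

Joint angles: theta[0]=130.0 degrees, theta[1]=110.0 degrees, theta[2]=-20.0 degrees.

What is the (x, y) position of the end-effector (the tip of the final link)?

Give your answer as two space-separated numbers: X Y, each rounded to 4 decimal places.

Answer: -8.7271 -4.3162

Derivation:
joint[0] = (0.0000, 0.0000)  (base)
link 0: phi[0] = 130 = 130 deg
  cos(130 deg) = -0.6428, sin(130 deg) = 0.7660
  joint[1] = (0.0000, 0.0000) + 4.8 * (-0.6428, 0.7660) = (0.0000 + -3.0854, 0.0000 + 3.6770) = (-3.0854, 3.6770)
link 1: phi[1] = 130 + 110 = 240 deg
  cos(240 deg) = -0.5000, sin(240 deg) = -0.8660
  joint[2] = (-3.0854, 3.6770) + 7.3 * (-0.5000, -0.8660) = (-3.0854 + -3.6500, 3.6770 + -6.3220) = (-6.7354, -2.6450)
link 2: phi[2] = 130 + 110 + -20 = 220 deg
  cos(220 deg) = -0.7660, sin(220 deg) = -0.6428
  joint[3] = (-6.7354, -2.6450) + 2.6 * (-0.7660, -0.6428) = (-6.7354 + -1.9917, -2.6450 + -1.6712) = (-8.7271, -4.3162)
End effector: (-8.7271, -4.3162)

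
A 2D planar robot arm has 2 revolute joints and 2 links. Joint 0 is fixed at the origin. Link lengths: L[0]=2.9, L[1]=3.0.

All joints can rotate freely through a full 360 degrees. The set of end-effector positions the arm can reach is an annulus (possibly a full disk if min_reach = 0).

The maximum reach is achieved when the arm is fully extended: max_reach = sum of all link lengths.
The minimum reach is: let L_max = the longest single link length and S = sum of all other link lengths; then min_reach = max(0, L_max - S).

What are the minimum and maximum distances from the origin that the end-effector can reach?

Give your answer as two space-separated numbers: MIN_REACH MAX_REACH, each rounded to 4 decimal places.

Answer: 0.1000 5.9000

Derivation:
Link lengths: [2.9, 3.0]
max_reach = 2.9 + 3 = 5.9
L_max = max([2.9, 3.0]) = 3
S (sum of others) = 5.9 - 3 = 2.9
min_reach = max(0, 3 - 2.9) = max(0, 0.1) = 0.1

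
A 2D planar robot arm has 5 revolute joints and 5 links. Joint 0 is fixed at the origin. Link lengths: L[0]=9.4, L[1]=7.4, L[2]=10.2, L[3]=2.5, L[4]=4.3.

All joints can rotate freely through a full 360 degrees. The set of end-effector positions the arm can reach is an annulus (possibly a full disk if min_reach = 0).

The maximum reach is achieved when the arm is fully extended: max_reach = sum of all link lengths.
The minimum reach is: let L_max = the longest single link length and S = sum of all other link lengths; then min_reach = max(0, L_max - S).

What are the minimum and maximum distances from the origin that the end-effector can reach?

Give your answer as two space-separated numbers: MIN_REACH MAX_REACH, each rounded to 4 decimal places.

Link lengths: [9.4, 7.4, 10.2, 2.5, 4.3]
max_reach = 9.4 + 7.4 + 10.2 + 2.5 + 4.3 = 33.8
L_max = max([9.4, 7.4, 10.2, 2.5, 4.3]) = 10.2
S (sum of others) = 33.8 - 10.2 = 23.6
min_reach = max(0, 10.2 - 23.6) = max(0, -13.4) = 0

Answer: 0.0000 33.8000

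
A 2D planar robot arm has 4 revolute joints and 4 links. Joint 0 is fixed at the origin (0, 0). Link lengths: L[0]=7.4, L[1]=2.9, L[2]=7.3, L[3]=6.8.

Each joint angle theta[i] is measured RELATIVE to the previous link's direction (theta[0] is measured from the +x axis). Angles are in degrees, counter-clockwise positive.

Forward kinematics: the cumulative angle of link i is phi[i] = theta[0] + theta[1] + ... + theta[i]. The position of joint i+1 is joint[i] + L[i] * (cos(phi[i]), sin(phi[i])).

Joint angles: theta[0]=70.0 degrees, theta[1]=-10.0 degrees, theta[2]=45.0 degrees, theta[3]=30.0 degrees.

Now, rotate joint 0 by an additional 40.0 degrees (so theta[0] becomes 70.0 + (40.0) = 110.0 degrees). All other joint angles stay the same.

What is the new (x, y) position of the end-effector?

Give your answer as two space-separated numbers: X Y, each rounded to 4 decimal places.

joint[0] = (0.0000, 0.0000)  (base)
link 0: phi[0] = 110 = 110 deg
  cos(110 deg) = -0.3420, sin(110 deg) = 0.9397
  joint[1] = (0.0000, 0.0000) + 7.4 * (-0.3420, 0.9397) = (0.0000 + -2.5309, 0.0000 + 6.9537) = (-2.5309, 6.9537)
link 1: phi[1] = 110 + -10 = 100 deg
  cos(100 deg) = -0.1736, sin(100 deg) = 0.9848
  joint[2] = (-2.5309, 6.9537) + 2.9 * (-0.1736, 0.9848) = (-2.5309 + -0.5036, 6.9537 + 2.8559) = (-3.0345, 9.8097)
link 2: phi[2] = 110 + -10 + 45 = 145 deg
  cos(145 deg) = -0.8192, sin(145 deg) = 0.5736
  joint[3] = (-3.0345, 9.8097) + 7.3 * (-0.8192, 0.5736) = (-3.0345 + -5.9798, 9.8097 + 4.1871) = (-9.0143, 13.9968)
link 3: phi[3] = 110 + -10 + 45 + 30 = 175 deg
  cos(175 deg) = -0.9962, sin(175 deg) = 0.0872
  joint[4] = (-9.0143, 13.9968) + 6.8 * (-0.9962, 0.0872) = (-9.0143 + -6.7741, 13.9968 + 0.5927) = (-15.7885, 14.5894)
End effector: (-15.7885, 14.5894)

Answer: -15.7885 14.5894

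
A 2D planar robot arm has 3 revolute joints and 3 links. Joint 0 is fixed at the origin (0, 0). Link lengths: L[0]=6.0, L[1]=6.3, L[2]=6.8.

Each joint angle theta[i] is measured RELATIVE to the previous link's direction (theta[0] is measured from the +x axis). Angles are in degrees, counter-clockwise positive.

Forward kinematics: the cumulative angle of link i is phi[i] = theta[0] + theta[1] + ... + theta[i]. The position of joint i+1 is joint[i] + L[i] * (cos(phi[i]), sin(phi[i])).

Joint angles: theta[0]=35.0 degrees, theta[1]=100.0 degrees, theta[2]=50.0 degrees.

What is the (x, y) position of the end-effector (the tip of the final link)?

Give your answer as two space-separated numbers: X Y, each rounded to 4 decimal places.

Answer: -6.3140 7.3036

Derivation:
joint[0] = (0.0000, 0.0000)  (base)
link 0: phi[0] = 35 = 35 deg
  cos(35 deg) = 0.8192, sin(35 deg) = 0.5736
  joint[1] = (0.0000, 0.0000) + 6 * (0.8192, 0.5736) = (0.0000 + 4.9149, 0.0000 + 3.4415) = (4.9149, 3.4415)
link 1: phi[1] = 35 + 100 = 135 deg
  cos(135 deg) = -0.7071, sin(135 deg) = 0.7071
  joint[2] = (4.9149, 3.4415) + 6.3 * (-0.7071, 0.7071) = (4.9149 + -4.4548, 3.4415 + 4.4548) = (0.4601, 7.8962)
link 2: phi[2] = 35 + 100 + 50 = 185 deg
  cos(185 deg) = -0.9962, sin(185 deg) = -0.0872
  joint[3] = (0.4601, 7.8962) + 6.8 * (-0.9962, -0.0872) = (0.4601 + -6.7741, 7.8962 + -0.5927) = (-6.3140, 7.3036)
End effector: (-6.3140, 7.3036)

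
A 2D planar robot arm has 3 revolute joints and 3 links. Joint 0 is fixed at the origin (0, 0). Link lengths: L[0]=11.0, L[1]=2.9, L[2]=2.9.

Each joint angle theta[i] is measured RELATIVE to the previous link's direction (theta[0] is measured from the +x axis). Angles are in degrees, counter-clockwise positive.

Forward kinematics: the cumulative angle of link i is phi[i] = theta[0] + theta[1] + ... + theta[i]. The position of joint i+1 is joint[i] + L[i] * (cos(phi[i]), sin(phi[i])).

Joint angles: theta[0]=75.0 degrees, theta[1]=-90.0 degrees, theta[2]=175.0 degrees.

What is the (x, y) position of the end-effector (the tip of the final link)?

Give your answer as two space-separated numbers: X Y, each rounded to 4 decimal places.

joint[0] = (0.0000, 0.0000)  (base)
link 0: phi[0] = 75 = 75 deg
  cos(75 deg) = 0.2588, sin(75 deg) = 0.9659
  joint[1] = (0.0000, 0.0000) + 11 * (0.2588, 0.9659) = (0.0000 + 2.8470, 0.0000 + 10.6252) = (2.8470, 10.6252)
link 1: phi[1] = 75 + -90 = -15 deg
  cos(-15 deg) = 0.9659, sin(-15 deg) = -0.2588
  joint[2] = (2.8470, 10.6252) + 2.9 * (0.9659, -0.2588) = (2.8470 + 2.8012, 10.6252 + -0.7506) = (5.6482, 9.8746)
link 2: phi[2] = 75 + -90 + 175 = 160 deg
  cos(160 deg) = -0.9397, sin(160 deg) = 0.3420
  joint[3] = (5.6482, 9.8746) + 2.9 * (-0.9397, 0.3420) = (5.6482 + -2.7251, 9.8746 + 0.9919) = (2.9231, 10.8665)
End effector: (2.9231, 10.8665)

Answer: 2.9231 10.8665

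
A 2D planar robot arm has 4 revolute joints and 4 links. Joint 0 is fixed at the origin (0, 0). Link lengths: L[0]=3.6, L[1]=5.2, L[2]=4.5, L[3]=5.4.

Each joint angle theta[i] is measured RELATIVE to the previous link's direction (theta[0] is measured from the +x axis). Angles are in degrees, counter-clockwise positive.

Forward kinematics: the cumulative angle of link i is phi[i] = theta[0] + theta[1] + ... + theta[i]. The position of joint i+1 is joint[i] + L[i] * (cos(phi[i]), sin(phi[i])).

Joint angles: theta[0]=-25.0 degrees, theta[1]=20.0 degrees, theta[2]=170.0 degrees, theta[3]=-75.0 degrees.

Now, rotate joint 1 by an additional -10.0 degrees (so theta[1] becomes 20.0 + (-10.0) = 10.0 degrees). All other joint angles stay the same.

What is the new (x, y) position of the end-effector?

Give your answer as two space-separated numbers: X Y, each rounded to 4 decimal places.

joint[0] = (0.0000, 0.0000)  (base)
link 0: phi[0] = -25 = -25 deg
  cos(-25 deg) = 0.9063, sin(-25 deg) = -0.4226
  joint[1] = (0.0000, 0.0000) + 3.6 * (0.9063, -0.4226) = (0.0000 + 3.2627, 0.0000 + -1.5214) = (3.2627, -1.5214)
link 1: phi[1] = -25 + 10 = -15 deg
  cos(-15 deg) = 0.9659, sin(-15 deg) = -0.2588
  joint[2] = (3.2627, -1.5214) + 5.2 * (0.9659, -0.2588) = (3.2627 + 5.0228, -1.5214 + -1.3459) = (8.2855, -2.8673)
link 2: phi[2] = -25 + 10 + 170 = 155 deg
  cos(155 deg) = -0.9063, sin(155 deg) = 0.4226
  joint[3] = (8.2855, -2.8673) + 4.5 * (-0.9063, 0.4226) = (8.2855 + -4.0784, -2.8673 + 1.9018) = (4.2071, -0.9655)
link 3: phi[3] = -25 + 10 + 170 + -75 = 80 deg
  cos(80 deg) = 0.1736, sin(80 deg) = 0.9848
  joint[4] = (4.2071, -0.9655) + 5.4 * (0.1736, 0.9848) = (4.2071 + 0.9377, -0.9655 + 5.3180) = (5.1448, 4.3525)
End effector: (5.1448, 4.3525)

Answer: 5.1448 4.3525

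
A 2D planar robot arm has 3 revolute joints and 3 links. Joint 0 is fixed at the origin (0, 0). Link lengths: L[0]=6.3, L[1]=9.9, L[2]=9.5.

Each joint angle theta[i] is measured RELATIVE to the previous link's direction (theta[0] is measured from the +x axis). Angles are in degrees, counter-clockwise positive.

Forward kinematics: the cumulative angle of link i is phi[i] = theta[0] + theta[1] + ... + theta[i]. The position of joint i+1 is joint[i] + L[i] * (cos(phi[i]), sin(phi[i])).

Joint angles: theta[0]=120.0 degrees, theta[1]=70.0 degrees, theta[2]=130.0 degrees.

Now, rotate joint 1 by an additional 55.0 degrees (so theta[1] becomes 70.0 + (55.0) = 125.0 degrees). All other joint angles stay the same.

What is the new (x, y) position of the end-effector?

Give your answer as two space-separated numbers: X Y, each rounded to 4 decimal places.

joint[0] = (0.0000, 0.0000)  (base)
link 0: phi[0] = 120 = 120 deg
  cos(120 deg) = -0.5000, sin(120 deg) = 0.8660
  joint[1] = (0.0000, 0.0000) + 6.3 * (-0.5000, 0.8660) = (0.0000 + -3.1500, 0.0000 + 5.4560) = (-3.1500, 5.4560)
link 1: phi[1] = 120 + 125 = 245 deg
  cos(245 deg) = -0.4226, sin(245 deg) = -0.9063
  joint[2] = (-3.1500, 5.4560) + 9.9 * (-0.4226, -0.9063) = (-3.1500 + -4.1839, 5.4560 + -8.9724) = (-7.3339, -3.5165)
link 2: phi[2] = 120 + 125 + 130 = 375 deg
  cos(375 deg) = 0.9659, sin(375 deg) = 0.2588
  joint[3] = (-7.3339, -3.5165) + 9.5 * (0.9659, 0.2588) = (-7.3339 + 9.1763, -3.5165 + 2.4588) = (1.8424, -1.0577)
End effector: (1.8424, -1.0577)

Answer: 1.8424 -1.0577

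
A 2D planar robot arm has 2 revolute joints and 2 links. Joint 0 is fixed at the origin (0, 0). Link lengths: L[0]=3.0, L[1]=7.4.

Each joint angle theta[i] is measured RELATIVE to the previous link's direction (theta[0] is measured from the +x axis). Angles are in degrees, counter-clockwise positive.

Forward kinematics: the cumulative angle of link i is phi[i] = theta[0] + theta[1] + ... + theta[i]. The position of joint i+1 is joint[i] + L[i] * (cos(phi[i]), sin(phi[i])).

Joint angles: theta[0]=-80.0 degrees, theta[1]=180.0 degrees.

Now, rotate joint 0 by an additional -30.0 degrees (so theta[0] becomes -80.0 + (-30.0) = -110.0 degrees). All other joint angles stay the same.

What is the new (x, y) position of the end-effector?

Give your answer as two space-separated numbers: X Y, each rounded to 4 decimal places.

Answer: 1.5049 4.1346

Derivation:
joint[0] = (0.0000, 0.0000)  (base)
link 0: phi[0] = -110 = -110 deg
  cos(-110 deg) = -0.3420, sin(-110 deg) = -0.9397
  joint[1] = (0.0000, 0.0000) + 3 * (-0.3420, -0.9397) = (0.0000 + -1.0261, 0.0000 + -2.8191) = (-1.0261, -2.8191)
link 1: phi[1] = -110 + 180 = 70 deg
  cos(70 deg) = 0.3420, sin(70 deg) = 0.9397
  joint[2] = (-1.0261, -2.8191) + 7.4 * (0.3420, 0.9397) = (-1.0261 + 2.5309, -2.8191 + 6.9537) = (1.5049, 4.1346)
End effector: (1.5049, 4.1346)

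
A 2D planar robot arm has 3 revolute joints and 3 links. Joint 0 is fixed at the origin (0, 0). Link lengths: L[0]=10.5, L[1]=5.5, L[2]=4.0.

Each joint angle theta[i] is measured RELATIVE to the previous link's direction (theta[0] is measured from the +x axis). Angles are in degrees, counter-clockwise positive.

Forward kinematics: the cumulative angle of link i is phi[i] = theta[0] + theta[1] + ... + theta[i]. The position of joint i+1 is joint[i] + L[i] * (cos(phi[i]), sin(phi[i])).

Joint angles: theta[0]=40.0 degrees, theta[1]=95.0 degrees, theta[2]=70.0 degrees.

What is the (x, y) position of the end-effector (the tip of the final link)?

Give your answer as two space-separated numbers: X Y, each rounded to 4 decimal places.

joint[0] = (0.0000, 0.0000)  (base)
link 0: phi[0] = 40 = 40 deg
  cos(40 deg) = 0.7660, sin(40 deg) = 0.6428
  joint[1] = (0.0000, 0.0000) + 10.5 * (0.7660, 0.6428) = (0.0000 + 8.0435, 0.0000 + 6.7493) = (8.0435, 6.7493)
link 1: phi[1] = 40 + 95 = 135 deg
  cos(135 deg) = -0.7071, sin(135 deg) = 0.7071
  joint[2] = (8.0435, 6.7493) + 5.5 * (-0.7071, 0.7071) = (8.0435 + -3.8891, 6.7493 + 3.8891) = (4.1544, 10.6384)
link 2: phi[2] = 40 + 95 + 70 = 205 deg
  cos(205 deg) = -0.9063, sin(205 deg) = -0.4226
  joint[3] = (4.1544, 10.6384) + 4 * (-0.9063, -0.4226) = (4.1544 + -3.6252, 10.6384 + -1.6905) = (0.5291, 8.9479)
End effector: (0.5291, 8.9479)

Answer: 0.5291 8.9479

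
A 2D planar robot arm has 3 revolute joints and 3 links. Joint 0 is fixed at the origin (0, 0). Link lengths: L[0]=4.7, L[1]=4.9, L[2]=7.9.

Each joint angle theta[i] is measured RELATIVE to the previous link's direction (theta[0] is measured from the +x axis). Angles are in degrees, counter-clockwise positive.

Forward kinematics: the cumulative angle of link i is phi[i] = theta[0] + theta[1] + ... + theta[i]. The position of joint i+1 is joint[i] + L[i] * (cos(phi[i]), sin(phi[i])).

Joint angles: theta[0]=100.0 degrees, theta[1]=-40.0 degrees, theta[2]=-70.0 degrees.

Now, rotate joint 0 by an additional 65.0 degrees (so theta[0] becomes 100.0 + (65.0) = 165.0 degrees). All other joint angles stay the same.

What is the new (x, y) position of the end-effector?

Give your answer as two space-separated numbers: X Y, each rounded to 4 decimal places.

Answer: -2.8191 11.7016

Derivation:
joint[0] = (0.0000, 0.0000)  (base)
link 0: phi[0] = 165 = 165 deg
  cos(165 deg) = -0.9659, sin(165 deg) = 0.2588
  joint[1] = (0.0000, 0.0000) + 4.7 * (-0.9659, 0.2588) = (0.0000 + -4.5399, 0.0000 + 1.2164) = (-4.5399, 1.2164)
link 1: phi[1] = 165 + -40 = 125 deg
  cos(125 deg) = -0.5736, sin(125 deg) = 0.8192
  joint[2] = (-4.5399, 1.2164) + 4.9 * (-0.5736, 0.8192) = (-4.5399 + -2.8105, 1.2164 + 4.0138) = (-7.3504, 5.2303)
link 2: phi[2] = 165 + -40 + -70 = 55 deg
  cos(55 deg) = 0.5736, sin(55 deg) = 0.8192
  joint[3] = (-7.3504, 5.2303) + 7.9 * (0.5736, 0.8192) = (-7.3504 + 4.5313, 5.2303 + 6.4713) = (-2.8191, 11.7016)
End effector: (-2.8191, 11.7016)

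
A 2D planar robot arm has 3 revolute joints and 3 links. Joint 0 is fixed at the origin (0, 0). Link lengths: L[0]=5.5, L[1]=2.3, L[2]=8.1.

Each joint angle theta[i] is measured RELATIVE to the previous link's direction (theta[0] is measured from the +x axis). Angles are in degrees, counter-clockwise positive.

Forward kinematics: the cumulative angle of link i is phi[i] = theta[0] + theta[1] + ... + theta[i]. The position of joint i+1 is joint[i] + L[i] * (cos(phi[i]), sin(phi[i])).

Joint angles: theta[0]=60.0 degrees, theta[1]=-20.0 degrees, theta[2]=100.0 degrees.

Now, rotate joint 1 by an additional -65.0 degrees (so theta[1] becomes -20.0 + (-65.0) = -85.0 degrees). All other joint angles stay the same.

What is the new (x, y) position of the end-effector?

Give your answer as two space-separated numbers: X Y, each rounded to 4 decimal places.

joint[0] = (0.0000, 0.0000)  (base)
link 0: phi[0] = 60 = 60 deg
  cos(60 deg) = 0.5000, sin(60 deg) = 0.8660
  joint[1] = (0.0000, 0.0000) + 5.5 * (0.5000, 0.8660) = (0.0000 + 2.7500, 0.0000 + 4.7631) = (2.7500, 4.7631)
link 1: phi[1] = 60 + -85 = -25 deg
  cos(-25 deg) = 0.9063, sin(-25 deg) = -0.4226
  joint[2] = (2.7500, 4.7631) + 2.3 * (0.9063, -0.4226) = (2.7500 + 2.0845, 4.7631 + -0.9720) = (4.8345, 3.7911)
link 2: phi[2] = 60 + -85 + 100 = 75 deg
  cos(75 deg) = 0.2588, sin(75 deg) = 0.9659
  joint[3] = (4.8345, 3.7911) + 8.1 * (0.2588, 0.9659) = (4.8345 + 2.0964, 3.7911 + 7.8240) = (6.9309, 11.6151)
End effector: (6.9309, 11.6151)

Answer: 6.9309 11.6151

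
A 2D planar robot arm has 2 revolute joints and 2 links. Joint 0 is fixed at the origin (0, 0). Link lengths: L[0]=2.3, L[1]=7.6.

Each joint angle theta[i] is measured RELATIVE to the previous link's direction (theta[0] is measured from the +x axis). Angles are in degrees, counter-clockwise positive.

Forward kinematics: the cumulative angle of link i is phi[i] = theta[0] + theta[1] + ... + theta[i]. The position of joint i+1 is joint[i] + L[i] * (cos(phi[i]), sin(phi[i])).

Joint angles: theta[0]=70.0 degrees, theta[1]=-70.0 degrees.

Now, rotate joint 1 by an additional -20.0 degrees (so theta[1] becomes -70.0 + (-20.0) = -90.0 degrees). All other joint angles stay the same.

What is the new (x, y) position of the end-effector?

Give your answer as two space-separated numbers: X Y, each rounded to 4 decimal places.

Answer: 7.9283 -0.4381

Derivation:
joint[0] = (0.0000, 0.0000)  (base)
link 0: phi[0] = 70 = 70 deg
  cos(70 deg) = 0.3420, sin(70 deg) = 0.9397
  joint[1] = (0.0000, 0.0000) + 2.3 * (0.3420, 0.9397) = (0.0000 + 0.7866, 0.0000 + 2.1613) = (0.7866, 2.1613)
link 1: phi[1] = 70 + -90 = -20 deg
  cos(-20 deg) = 0.9397, sin(-20 deg) = -0.3420
  joint[2] = (0.7866, 2.1613) + 7.6 * (0.9397, -0.3420) = (0.7866 + 7.1417, 2.1613 + -2.5994) = (7.9283, -0.4381)
End effector: (7.9283, -0.4381)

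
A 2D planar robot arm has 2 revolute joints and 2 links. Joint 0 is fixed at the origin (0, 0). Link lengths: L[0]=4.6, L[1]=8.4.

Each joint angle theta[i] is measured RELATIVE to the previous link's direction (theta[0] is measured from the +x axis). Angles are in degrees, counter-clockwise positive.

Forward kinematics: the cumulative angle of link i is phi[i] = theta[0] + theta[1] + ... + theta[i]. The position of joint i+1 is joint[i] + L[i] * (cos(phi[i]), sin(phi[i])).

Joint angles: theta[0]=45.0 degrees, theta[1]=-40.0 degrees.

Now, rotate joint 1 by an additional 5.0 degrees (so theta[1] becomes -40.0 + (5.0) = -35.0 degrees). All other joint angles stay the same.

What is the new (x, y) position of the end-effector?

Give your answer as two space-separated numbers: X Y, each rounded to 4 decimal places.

Answer: 11.5251 4.7113

Derivation:
joint[0] = (0.0000, 0.0000)  (base)
link 0: phi[0] = 45 = 45 deg
  cos(45 deg) = 0.7071, sin(45 deg) = 0.7071
  joint[1] = (0.0000, 0.0000) + 4.6 * (0.7071, 0.7071) = (0.0000 + 3.2527, 0.0000 + 3.2527) = (3.2527, 3.2527)
link 1: phi[1] = 45 + -35 = 10 deg
  cos(10 deg) = 0.9848, sin(10 deg) = 0.1736
  joint[2] = (3.2527, 3.2527) + 8.4 * (0.9848, 0.1736) = (3.2527 + 8.2724, 3.2527 + 1.4586) = (11.5251, 4.7113)
End effector: (11.5251, 4.7113)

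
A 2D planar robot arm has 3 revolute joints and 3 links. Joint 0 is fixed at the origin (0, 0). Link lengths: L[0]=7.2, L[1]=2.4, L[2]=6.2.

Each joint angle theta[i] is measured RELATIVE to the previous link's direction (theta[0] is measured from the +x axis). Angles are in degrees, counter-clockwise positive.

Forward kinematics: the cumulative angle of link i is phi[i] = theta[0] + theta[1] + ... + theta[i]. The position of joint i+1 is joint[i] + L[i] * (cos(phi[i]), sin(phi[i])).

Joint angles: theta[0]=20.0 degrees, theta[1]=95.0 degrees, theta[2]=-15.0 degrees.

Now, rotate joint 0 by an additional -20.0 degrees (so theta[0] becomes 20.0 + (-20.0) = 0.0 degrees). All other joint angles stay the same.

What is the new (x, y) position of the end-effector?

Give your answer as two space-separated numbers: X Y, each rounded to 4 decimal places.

joint[0] = (0.0000, 0.0000)  (base)
link 0: phi[0] = 0 = 0 deg
  cos(0 deg) = 1.0000, sin(0 deg) = 0.0000
  joint[1] = (0.0000, 0.0000) + 7.2 * (1.0000, 0.0000) = (0.0000 + 7.2000, 0.0000 + 0.0000) = (7.2000, 0.0000)
link 1: phi[1] = 0 + 95 = 95 deg
  cos(95 deg) = -0.0872, sin(95 deg) = 0.9962
  joint[2] = (7.2000, 0.0000) + 2.4 * (-0.0872, 0.9962) = (7.2000 + -0.2092, 0.0000 + 2.3909) = (6.9908, 2.3909)
link 2: phi[2] = 0 + 95 + -15 = 80 deg
  cos(80 deg) = 0.1736, sin(80 deg) = 0.9848
  joint[3] = (6.9908, 2.3909) + 6.2 * (0.1736, 0.9848) = (6.9908 + 1.0766, 2.3909 + 6.1058) = (8.0674, 8.4967)
End effector: (8.0674, 8.4967)

Answer: 8.0674 8.4967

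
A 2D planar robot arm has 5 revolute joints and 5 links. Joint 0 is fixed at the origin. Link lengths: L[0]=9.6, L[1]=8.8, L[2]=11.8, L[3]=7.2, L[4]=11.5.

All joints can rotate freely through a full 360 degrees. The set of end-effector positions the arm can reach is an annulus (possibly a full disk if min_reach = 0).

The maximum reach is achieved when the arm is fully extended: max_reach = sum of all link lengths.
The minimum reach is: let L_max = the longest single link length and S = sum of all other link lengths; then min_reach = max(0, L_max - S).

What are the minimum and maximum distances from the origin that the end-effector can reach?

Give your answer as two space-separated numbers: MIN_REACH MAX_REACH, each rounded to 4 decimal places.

Answer: 0.0000 48.9000

Derivation:
Link lengths: [9.6, 8.8, 11.8, 7.2, 11.5]
max_reach = 9.6 + 8.8 + 11.8 + 7.2 + 11.5 = 48.9
L_max = max([9.6, 8.8, 11.8, 7.2, 11.5]) = 11.8
S (sum of others) = 48.9 - 11.8 = 37.1
min_reach = max(0, 11.8 - 37.1) = max(0, -25.3) = 0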